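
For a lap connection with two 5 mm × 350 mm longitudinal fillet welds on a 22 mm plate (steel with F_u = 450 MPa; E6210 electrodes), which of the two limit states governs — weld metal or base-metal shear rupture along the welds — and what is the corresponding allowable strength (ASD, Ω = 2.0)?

E62XX → F_EXX = 620 MPa.
t_e = 0.707 × 5 = 3.535 mm; L = 700 mm.
Weld metal: R_n/Ω = (1/2.0) × 0.6 × 620 × 3.535 × 700 × 10⁻³ = 460.3 kN.
Base metal (shear rupture): R_n/Ω = (1/2.0) × 0.6 × 450 × 22 × 700 × 10⁻³ = 2079 kN.
Governing: weld metal.

R_n/Ω ≈ 460 kN (weld metal governs)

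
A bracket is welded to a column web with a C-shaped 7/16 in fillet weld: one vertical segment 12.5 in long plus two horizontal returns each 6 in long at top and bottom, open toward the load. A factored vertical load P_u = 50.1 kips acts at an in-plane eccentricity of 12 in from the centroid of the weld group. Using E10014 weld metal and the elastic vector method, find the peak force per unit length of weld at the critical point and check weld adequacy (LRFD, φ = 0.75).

E100XX → F_EXX = 100 ksi.
Total weld length L_w = 24.5 in. Treat welds as unit-width lines.
Centroid: x̄ = 2×6×3 / 24.5 = 1.469 in from the vertical weld.
Polar moment about centroid: J = I_x + I_y = [12.5³/12 + 2×6×6.25²] + [12.5×1.469² + 2(6³/12 + 6×1.531²)] = 722.6 in³.
Direct shear f_v = P/L_w = 50.1 / 24.5 = 2.045 kip/in (vertical).
Torsion M = P·e = 50.1 × 12 = 601.2 kip·in.
Critical point at (x, y) = (4.531, 6.25) from centroid. f_tx = M·y/J = 5.2 kip/in; f_ty = M·x/J = 3.769 kip/in.
Resultant f_max = √[f_tx² + (f_v + f_ty)²] = √[5.2² + (2.045 + 3.769)²] = 7.8 kip/in.
Capacity per unit length: φr_n = 0.75 × 0.6 × 100 × (0.707 × 0.4375) = 13.92 kip/in.
7.8 ≤ 13.92 → adequate.

f_max ≈ 7.8 kip/in; adequate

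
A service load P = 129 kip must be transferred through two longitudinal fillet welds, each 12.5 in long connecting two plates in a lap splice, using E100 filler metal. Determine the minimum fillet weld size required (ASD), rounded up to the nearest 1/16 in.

w = 1/4 in

E100XX → F_EXX = 100 ksi.
Total weld length L = 25 in.
Required throat t_e = P × Ω / (0.6 F_EXX × L) = 129 × 2.0 / (0.6 × 100 × 25) = 0.172 in.
Required leg w = t_e / 0.707 = 0.2433 in → use 1/4 in.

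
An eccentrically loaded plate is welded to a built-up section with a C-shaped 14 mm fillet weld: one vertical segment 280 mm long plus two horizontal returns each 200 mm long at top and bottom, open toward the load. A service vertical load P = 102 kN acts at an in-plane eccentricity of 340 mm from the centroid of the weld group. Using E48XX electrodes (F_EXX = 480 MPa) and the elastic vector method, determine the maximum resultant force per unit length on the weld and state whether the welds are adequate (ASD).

Total weld length L_w = 680 mm. Treat welds as unit-width lines.
Centroid: x̄ = 2×200×100 / 680 = 58.82 mm from the vertical weld.
Polar moment about centroid: J = I_x + I_y = [280³/12 + 2×200×140²] + [280×58.82² + 2(200³/12 + 200×41.18²)] = 12650000 mm³.
Direct shear f_v = P/L_w = 102×10³ / 680 = 150 N/mm (vertical).
Torsion M = P·e = 102×10³ × 340 = 34680000 N·mm.
Critical point at (x, y) = (141.2, 140) from centroid. f_tx = M·y/J = 383.8 N/mm; f_ty = M·x/J = 387 N/mm.
Resultant f_max = √[f_tx² + (f_v + f_ty)²] = √[383.8² + (150 + 387)²] = 660.1 N/mm.
Capacity per unit length: r_n/Ω = (1/2.0) × 0.6 × 480 × (0.707 × 14) = 1425 N/mm.
660.1 ≤ 1425 → adequate.

f_max ≈ 660 N/mm; adequate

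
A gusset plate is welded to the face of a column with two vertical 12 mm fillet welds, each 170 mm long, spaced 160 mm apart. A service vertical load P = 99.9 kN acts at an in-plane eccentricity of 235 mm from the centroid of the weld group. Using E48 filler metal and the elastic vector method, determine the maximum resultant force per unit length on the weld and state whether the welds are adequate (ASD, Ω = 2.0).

E48XX → F_EXX = 480 MPa.
Total weld length L_w = 340 mm. Treat welds as unit-width lines.
Polar moment about centroid: J = 2[d³/12 + d(b/2)²] = 2[170³/12 + 170×80²] = 2995000 mm³.
Direct shear f_v = P/L_w = 99.9×10³ / 340 = 293.8 N/mm (vertical).
Torsion M = P·e = 99.9×10³ × 235 = 23476000 N·mm.
Critical point at (x, y) = (80, 85) from centroid. f_tx = M·y/J = 666.3 N/mm; f_ty = M·x/J = 627.1 N/mm.
Resultant f_max = √[f_tx² + (f_v + f_ty)²] = √[666.3² + (293.8 + 627.1)²] = 1137 N/mm.
Capacity per unit length: r_n/Ω = (1/2.0) × 0.6 × 480 × (0.707 × 12) = 1222 N/mm.
1137 ≤ 1222 → adequate.

f_max ≈ 1140 N/mm; adequate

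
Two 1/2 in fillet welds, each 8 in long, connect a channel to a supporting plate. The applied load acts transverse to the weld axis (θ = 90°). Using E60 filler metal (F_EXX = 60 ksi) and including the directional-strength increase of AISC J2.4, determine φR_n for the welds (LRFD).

t_e = 0.707 × 0.5 = 0.3535 in; A_we = 0.3535 × 16 = 5.656 in².
Directional factor: 1.0 + 0.5 sin^1.5(90°) = 1.5.
F_nw = 0.6 × 60 × 1.5 = 54 ksi.
φR_n = 0.75 × 54 × 5.656 = 229.1 kips.

φR_n ≈ 229 kips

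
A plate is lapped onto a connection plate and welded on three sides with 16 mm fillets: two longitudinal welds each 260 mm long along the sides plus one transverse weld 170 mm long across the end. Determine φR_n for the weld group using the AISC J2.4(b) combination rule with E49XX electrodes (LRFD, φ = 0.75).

φR_n ≈ 1740 kN

E49XX → F_EXX = 490 MPa.
t_e = 0.707 × 16 = 11.31 mm.
R_nwl = 0.6 × 490 × 11.31 × 520 × 10⁻³ = 1729 kN (longitudinal, 2 welds).
R_nwt = 0.6 × 490 × 11.31 × 170 × 10⁻³ = 565.4 kN (transverse, base value).
(i) R_nwl + R_nwt = 2295 kN; (ii) 0.85 R_nwl + 1.5 R_nwt = 2318 kN.
R_n = max = 2318 kN [governs: (ii)]; φR_n = 1739 kN.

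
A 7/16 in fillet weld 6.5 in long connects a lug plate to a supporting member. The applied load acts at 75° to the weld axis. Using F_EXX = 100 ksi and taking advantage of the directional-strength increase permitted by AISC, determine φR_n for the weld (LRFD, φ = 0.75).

t_e = 0.707 × 0.4375 = 0.3093 in; A_we = 0.3093 × 6.5 = 2.011 in².
Directional factor: 1.0 + 0.5 sin^1.5(75°) = 1.475.
F_nw = 0.6 × 100 × 1.475 = 88.48 ksi.
φR_n = 0.75 × 88.48 × 2.011 = 133.4 kips.

φR_n ≈ 133 kips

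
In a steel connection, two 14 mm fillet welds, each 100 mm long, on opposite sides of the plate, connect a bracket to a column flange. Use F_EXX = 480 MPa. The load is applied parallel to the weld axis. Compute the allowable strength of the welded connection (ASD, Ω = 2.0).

R_n/Ω ≈ 285 kN

Effective throat t_e = 0.707 × 14 = 9.898 mm.
Total length L = 200 mm; A_we = 9.898 × 200 = 1980 mm².
F_nw = 0.6 F_EXX = 0.6 × 480 = 288 MPa.
R_n = 288 × 1980 × 10⁻³ = 570.1 kN; R_n/Ω = 570.1/2.0 = 285.1 kN.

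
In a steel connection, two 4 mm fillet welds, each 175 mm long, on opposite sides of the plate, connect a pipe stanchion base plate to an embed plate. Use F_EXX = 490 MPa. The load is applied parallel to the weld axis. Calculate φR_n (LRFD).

φR_n ≈ 218 kN

Effective throat t_e = 0.707 × 4 = 2.828 mm.
Total length L = 350 mm; A_we = 2.828 × 350 = 989.8 mm².
F_nw = 0.6 F_EXX = 0.6 × 490 = 294 MPa.
φR_n = 0.75 × 294 × 989.8 × 10⁻³ = 218.3 kN.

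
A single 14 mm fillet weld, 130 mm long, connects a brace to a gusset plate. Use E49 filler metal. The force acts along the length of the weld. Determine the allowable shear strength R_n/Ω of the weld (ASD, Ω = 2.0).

R_n/Ω ≈ 189 kN

E49XX → F_EXX = 490 MPa.
Effective throat t_e = 0.707 × 14 = 9.898 mm.
Total length L = 130 mm; A_we = 9.898 × 130 = 1287 mm².
F_nw = 0.6 F_EXX = 0.6 × 490 = 294 MPa.
R_n = 294 × 1287 × 10⁻³ = 378.3 kN; R_n/Ω = 378.3/2.0 = 189.2 kN.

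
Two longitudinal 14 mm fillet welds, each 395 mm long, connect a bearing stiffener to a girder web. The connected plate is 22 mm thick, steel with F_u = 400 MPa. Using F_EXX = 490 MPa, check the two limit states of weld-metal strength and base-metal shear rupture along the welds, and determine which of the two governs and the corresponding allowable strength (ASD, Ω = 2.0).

R_n/Ω ≈ 1150 kN (weld metal governs)

t_e = 0.707 × 14 = 9.898 mm; L = 790 mm.
Weld metal: R_n/Ω = (1/2.0) × 0.6 × 490 × 9.898 × 790 × 10⁻³ = 1149 kN.
Base metal (shear rupture): R_n/Ω = (1/2.0) × 0.6 × 400 × 22 × 790 × 10⁻³ = 2086 kN.
Governing: weld metal.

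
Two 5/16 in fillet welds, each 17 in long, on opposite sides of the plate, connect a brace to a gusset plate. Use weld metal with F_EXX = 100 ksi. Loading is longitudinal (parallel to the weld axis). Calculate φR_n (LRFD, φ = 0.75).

φR_n ≈ 338 kip

Effective throat t_e = 0.707 × 0.3125 = 0.2209 in.
Total length L = 34 in; A_we = 0.2209 × 34 = 7.512 in².
F_nw = 0.6 F_EXX = 0.6 × 100 = 60 ksi.
φR_n = 0.75 × 60 × 7.512 = 338 kip.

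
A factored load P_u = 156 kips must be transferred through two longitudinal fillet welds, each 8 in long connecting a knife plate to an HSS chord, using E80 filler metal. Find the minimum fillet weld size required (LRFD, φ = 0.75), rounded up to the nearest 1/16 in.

E80XX → F_EXX = 80 ksi.
Total weld length L = 16 in.
Required throat t_e = P_u / (φ × 0.6 F_EXX × L) = 156 / (0.75 × 0.6 × 80 × 16) = 0.2708 in.
Required leg w = t_e / 0.707 = 0.3831 in → use 7/16 in.

w = 7/16 in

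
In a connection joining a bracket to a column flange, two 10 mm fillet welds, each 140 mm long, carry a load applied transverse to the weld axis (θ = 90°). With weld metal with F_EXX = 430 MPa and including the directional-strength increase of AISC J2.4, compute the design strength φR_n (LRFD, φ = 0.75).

t_e = 0.707 × 10 = 7.07 mm; A_we = 7.07 × 280 = 1980 mm².
Directional factor: 1.0 + 0.5 sin^1.5(90°) = 1.5.
F_nw = 0.6 × 430 × 1.5 = 387 MPa.
φR_n = 0.75 × 387 × 1980 × 10⁻³ = 574.6 kN.

φR_n ≈ 575 kN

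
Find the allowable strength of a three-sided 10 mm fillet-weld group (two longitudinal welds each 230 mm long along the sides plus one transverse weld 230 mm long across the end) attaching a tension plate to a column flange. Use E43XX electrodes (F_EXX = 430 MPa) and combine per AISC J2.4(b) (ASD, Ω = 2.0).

R_n/Ω ≈ 671 kN

t_e = 0.707 × 10 = 7.07 mm.
R_nwl = 0.6 × 430 × 7.07 × 460 × 10⁻³ = 839.1 kN (longitudinal, 2 welds).
R_nwt = 0.6 × 430 × 7.07 × 230 × 10⁻³ = 419.5 kN (transverse, base value).
(i) R_nwl + R_nwt = 1259 kN; (ii) 0.85 R_nwl + 1.5 R_nwt = 1343 kN.
R_n = max = 1343 kN [governs: (ii)]; R_n/Ω = 671.3 kN.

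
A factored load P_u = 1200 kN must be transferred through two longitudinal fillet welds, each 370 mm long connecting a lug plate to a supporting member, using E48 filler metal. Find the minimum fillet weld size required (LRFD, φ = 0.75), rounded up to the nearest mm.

E48XX → F_EXX = 480 MPa.
Total weld length L = 740 mm.
Required throat t_e = P_u / (φ × 0.6 F_EXX × L) = 1200 / (0.75 × 0.6 × 480 × 740 × 10⁻³) = 7.508 mm.
Required leg w = t_e / 0.707 = 10.62 mm → use 11 mm.

w = 11 mm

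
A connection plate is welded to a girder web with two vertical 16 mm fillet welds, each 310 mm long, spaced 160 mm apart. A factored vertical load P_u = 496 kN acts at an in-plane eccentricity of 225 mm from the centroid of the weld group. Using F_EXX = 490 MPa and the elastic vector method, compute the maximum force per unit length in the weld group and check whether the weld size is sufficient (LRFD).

Total weld length L_w = 620 mm. Treat welds as unit-width lines.
Polar moment about centroid: J = 2[d³/12 + d(b/2)²] = 2[310³/12 + 310×80²] = 8933000 mm³.
Direct shear f_v = P/L_w = 496×10³ / 620 = 800 N/mm (vertical).
Torsion M = P·e = 496×10³ × 225 = 111600000 N·mm.
Critical point at (x, y) = (80, 155) from centroid. f_tx = M·y/J = 1936 N/mm; f_ty = M·x/J = 999.4 N/mm.
Resultant f_max = √[f_tx² + (f_v + f_ty)²] = √[1936² + (800 + 999.4)²] = 2643 N/mm.
Capacity per unit length: φr_n = 0.75 × 0.6 × 490 × (0.707 × 16) = 2494 N/mm.
2643 > 2494 → NOT adequate.

f_max ≈ 2640 N/mm; NOT adequate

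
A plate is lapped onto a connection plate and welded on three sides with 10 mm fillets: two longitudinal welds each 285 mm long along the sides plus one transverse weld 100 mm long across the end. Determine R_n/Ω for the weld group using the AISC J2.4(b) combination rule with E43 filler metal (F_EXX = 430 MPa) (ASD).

t_e = 0.707 × 10 = 7.07 mm.
R_nwl = 0.6 × 430 × 7.07 × 570 × 10⁻³ = 1040 kN (longitudinal, 2 welds).
R_nwt = 0.6 × 430 × 7.07 × 100 × 10⁻³ = 182.4 kN (transverse, base value).
(i) R_nwl + R_nwt = 1222 kN; (ii) 0.85 R_nwl + 1.5 R_nwt = 1157 kN.
R_n = max = 1222 kN [governs: (i)]; R_n/Ω = 611.1 kN.

R_n/Ω ≈ 611 kN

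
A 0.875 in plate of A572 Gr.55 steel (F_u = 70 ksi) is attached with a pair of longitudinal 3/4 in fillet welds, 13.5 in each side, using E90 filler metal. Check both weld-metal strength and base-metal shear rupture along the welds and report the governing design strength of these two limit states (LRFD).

E90XX → F_EXX = 90 ksi.
t_e = 0.707 × 0.75 = 0.5302 in; L = 27 in.
Weld metal: φR_n = 0.75 × 0.6 × 90 × 0.5302 × 27 = 579.8 kips.
Base metal (shear rupture): φR_n = 0.75 × 0.6 × 70 × 0.875 × 27 = 744.2 kips.
Governing: weld metal.

φR_n ≈ 580 kips (weld metal governs)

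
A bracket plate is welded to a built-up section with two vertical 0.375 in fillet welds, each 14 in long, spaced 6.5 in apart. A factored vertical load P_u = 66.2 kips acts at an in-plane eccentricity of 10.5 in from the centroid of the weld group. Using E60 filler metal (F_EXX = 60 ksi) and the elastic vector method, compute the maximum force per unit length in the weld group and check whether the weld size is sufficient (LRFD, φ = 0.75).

Total weld length L_w = 28 in. Treat welds as unit-width lines.
Polar moment about centroid: J = 2[d³/12 + d(b/2)²] = 2[14³/12 + 14×3.25²] = 753.1 in³.
Direct shear f_v = P/L_w = 66.2 / 28 = 2.364 kip/in (vertical).
Torsion M = P·e = 66.2 × 10.5 = 695.1 kip·in.
Critical point at (x, y) = (3.25, 7) from centroid. f_tx = M·y/J = 6.461 kip/in; f_ty = M·x/J = 3 kip/in.
Resultant f_max = √[f_tx² + (f_v + f_ty)²] = √[6.461² + (2.364 + 3)²] = 8.398 kip/in.
Capacity per unit length: φr_n = 0.75 × 0.6 × 60 × (0.707 × 0.375) = 7.158 kip/in.
8.398 > 7.158 → NOT adequate.

f_max ≈ 8.4 kip/in; NOT adequate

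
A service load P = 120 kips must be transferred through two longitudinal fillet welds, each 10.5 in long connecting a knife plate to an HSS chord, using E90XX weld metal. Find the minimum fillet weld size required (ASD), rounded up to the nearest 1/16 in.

E90XX → F_EXX = 90 ksi.
Total weld length L = 21 in.
Required throat t_e = P × Ω / (0.6 F_EXX × L) = 120 × 2.0 / (0.6 × 90 × 21) = 0.2116 in.
Required leg w = t_e / 0.707 = 0.2993 in → use 5/16 in.

w = 5/16 in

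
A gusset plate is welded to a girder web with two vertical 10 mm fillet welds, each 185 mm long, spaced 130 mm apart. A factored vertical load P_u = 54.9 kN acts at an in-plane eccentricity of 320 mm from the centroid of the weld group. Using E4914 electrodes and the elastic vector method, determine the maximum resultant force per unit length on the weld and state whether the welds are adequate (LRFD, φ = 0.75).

f_max ≈ 852 N/mm; adequate

E49XX → F_EXX = 490 MPa.
Total weld length L_w = 370 mm. Treat welds as unit-width lines.
Polar moment about centroid: J = 2[d³/12 + d(b/2)²] = 2[185³/12 + 185×65²] = 2619000 mm³.
Direct shear f_v = P/L_w = 54.9×10³ / 370 = 148.4 N/mm (vertical).
Torsion M = P·e = 54.9×10³ × 320 = 17568000 N·mm.
Critical point at (x, y) = (65, 92.5) from centroid. f_tx = M·y/J = 620.6 N/mm; f_ty = M·x/J = 436.1 N/mm.
Resultant f_max = √[f_tx² + (f_v + f_ty)²] = √[620.6² + (148.4 + 436.1)²] = 852.5 N/mm.
Capacity per unit length: φr_n = 0.75 × 0.6 × 490 × (0.707 × 10) = 1559 N/mm.
852.5 ≤ 1559 → adequate.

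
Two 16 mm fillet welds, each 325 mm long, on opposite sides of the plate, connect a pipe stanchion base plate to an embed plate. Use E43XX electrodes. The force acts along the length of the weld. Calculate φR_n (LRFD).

φR_n ≈ 1420 kN

E43XX → F_EXX = 430 MPa.
Effective throat t_e = 0.707 × 16 = 11.31 mm.
Total length L = 650 mm; A_we = 11.31 × 650 = 7353 mm².
F_nw = 0.6 F_EXX = 0.6 × 430 = 258 MPa.
φR_n = 0.75 × 258 × 7353 × 10⁻³ = 1423 kN.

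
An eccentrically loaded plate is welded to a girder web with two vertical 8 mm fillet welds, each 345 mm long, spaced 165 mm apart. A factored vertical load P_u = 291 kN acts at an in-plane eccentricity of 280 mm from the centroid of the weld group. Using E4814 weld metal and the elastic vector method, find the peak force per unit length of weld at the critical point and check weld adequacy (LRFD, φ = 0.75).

E48XX → F_EXX = 480 MPa.
Total weld length L_w = 690 mm. Treat welds as unit-width lines.
Polar moment about centroid: J = 2[d³/12 + d(b/2)²] = 2[345³/12 + 345×82.5²] = 11540000 mm³.
Direct shear f_v = P/L_w = 291×10³ / 690 = 421.7 N/mm (vertical).
Torsion M = P·e = 291×10³ × 280 = 81480000 N·mm.
Critical point at (x, y) = (82.5, 172.5) from centroid. f_tx = M·y/J = 1218 N/mm; f_ty = M·x/J = 582.5 N/mm.
Resultant f_max = √[f_tx² + (f_v + f_ty)²] = √[1218² + (421.7 + 582.5)²] = 1579 N/mm.
Capacity per unit length: φr_n = 0.75 × 0.6 × 480 × (0.707 × 8) = 1222 N/mm.
1579 > 1222 → NOT adequate.

f_max ≈ 1580 N/mm; NOT adequate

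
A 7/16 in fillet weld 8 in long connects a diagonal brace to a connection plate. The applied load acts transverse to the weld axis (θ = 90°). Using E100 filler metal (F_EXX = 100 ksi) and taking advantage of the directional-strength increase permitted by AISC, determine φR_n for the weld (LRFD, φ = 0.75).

φR_n ≈ 167 kip

t_e = 0.707 × 0.4375 = 0.3093 in; A_we = 0.3093 × 8 = 2.474 in².
Directional factor: 1.0 + 0.5 sin^1.5(90°) = 1.5.
F_nw = 0.6 × 100 × 1.5 = 90 ksi.
φR_n = 0.75 × 90 × 2.474 = 167 kip.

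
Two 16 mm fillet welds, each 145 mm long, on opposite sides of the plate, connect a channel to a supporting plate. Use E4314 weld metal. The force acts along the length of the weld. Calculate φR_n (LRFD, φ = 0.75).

φR_n ≈ 635 kN

E43XX → F_EXX = 430 MPa.
Effective throat t_e = 0.707 × 16 = 11.31 mm.
Total length L = 290 mm; A_we = 11.31 × 290 = 3280 mm².
F_nw = 0.6 F_EXX = 0.6 × 430 = 258 MPa.
φR_n = 0.75 × 258 × 3280 × 10⁻³ = 634.8 kN.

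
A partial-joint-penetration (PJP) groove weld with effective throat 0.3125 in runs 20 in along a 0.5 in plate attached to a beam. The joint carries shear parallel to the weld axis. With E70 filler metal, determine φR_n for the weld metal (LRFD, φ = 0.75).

φR_n ≈ 197 kip

E70XX → F_EXX = 70 ksi.
Effective throat (given) t_e = 0.3125 in.
A_we = 0.3125 × 20 = 6.25 in².
F_nw = 0.6 F_EXX = 42 ksi.
φR_n = 0.75 × 42 × 6.25 = 196.9 kip.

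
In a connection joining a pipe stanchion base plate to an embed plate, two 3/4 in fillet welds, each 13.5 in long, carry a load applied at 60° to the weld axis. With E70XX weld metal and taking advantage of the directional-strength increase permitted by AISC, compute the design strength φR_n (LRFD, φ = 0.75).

φR_n ≈ 633 kips

E70XX → F_EXX = 70 ksi.
t_e = 0.707 × 0.75 = 0.5302 in; A_we = 0.5302 × 27 = 14.32 in².
Directional factor: 1.0 + 0.5 sin^1.5(60°) = 1.403.
F_nw = 0.6 × 70 × 1.403 = 58.92 ksi.
φR_n = 0.75 × 58.92 × 14.32 = 632.7 kips.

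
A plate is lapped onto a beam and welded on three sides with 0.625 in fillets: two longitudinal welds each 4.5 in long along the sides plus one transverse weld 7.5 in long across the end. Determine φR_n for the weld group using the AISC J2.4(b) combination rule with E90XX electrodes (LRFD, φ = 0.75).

φR_n ≈ 338 kips

E90XX → F_EXX = 90 ksi.
t_e = 0.707 × 0.625 = 0.4419 in.
R_nwl = 0.6 × 90 × 0.4419 × 9 = 214.8 kips (longitudinal, 2 welds).
R_nwt = 0.6 × 90 × 0.4419 × 7.5 = 179 kips (transverse, base value).
(i) R_nwl + R_nwt = 393.7 kips; (ii) 0.85 R_nwl + 1.5 R_nwt = 451 kips.
R_n = max = 451 kips [governs: (ii)]; φR_n = 338.2 kips.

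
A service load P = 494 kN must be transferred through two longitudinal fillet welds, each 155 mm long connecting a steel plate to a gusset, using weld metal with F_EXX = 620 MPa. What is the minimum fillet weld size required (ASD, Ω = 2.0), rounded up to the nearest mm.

Total weld length L = 310 mm.
Required throat t_e = P × Ω / (0.6 F_EXX × L) = 494 × 2.0 / (0.6 × 620 × 310 × 10⁻³) = 8.567 mm.
Required leg w = t_e / 0.707 = 12.12 mm → use 13 mm.

w = 13 mm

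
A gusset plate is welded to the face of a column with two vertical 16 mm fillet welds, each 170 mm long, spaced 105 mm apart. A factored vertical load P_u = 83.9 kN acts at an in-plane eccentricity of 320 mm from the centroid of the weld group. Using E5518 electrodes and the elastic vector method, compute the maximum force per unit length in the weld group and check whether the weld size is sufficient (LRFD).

f_max ≈ 1670 N/mm; adequate

E55XX → F_EXX = 550 MPa.
Total weld length L_w = 340 mm. Treat welds as unit-width lines.
Polar moment about centroid: J = 2[d³/12 + d(b/2)²] = 2[170³/12 + 170×52.5²] = 1756000 mm³.
Direct shear f_v = P/L_w = 83.9×10³ / 340 = 246.8 N/mm (vertical).
Torsion M = P·e = 83.9×10³ × 320 = 26848000 N·mm.
Critical point at (x, y) = (52.5, 85) from centroid. f_tx = M·y/J = 1300 N/mm; f_ty = M·x/J = 802.7 N/mm.
Resultant f_max = √[f_tx² + (f_v + f_ty)²] = √[1300² + (246.8 + 802.7)²] = 1670 N/mm.
Capacity per unit length: φr_n = 0.75 × 0.6 × 550 × (0.707 × 16) = 2800 N/mm.
1670 ≤ 2800 → adequate.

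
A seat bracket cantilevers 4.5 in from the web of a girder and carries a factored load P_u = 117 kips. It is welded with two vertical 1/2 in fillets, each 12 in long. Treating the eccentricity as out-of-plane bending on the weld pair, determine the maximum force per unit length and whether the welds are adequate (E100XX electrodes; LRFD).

f_max ≈ 12 kip/in; adequate

E100XX → F_EXX = 100 ksi.
L_w = 2 × 12 = 24 in; section modulus (unit throat) S = 2 × L²/6 = 48 in².
Direct shear f_v = P/L_w = 117/24 = 4.875 kip/in.
Moment M = P × e = 117 × 4.5 = 526.5 kip·in; bending f_b = M/S = 10.97 kip/in.
f_max = √(f_v² + f_b²) = √(4.875² + 10.97²) = 12 kip/in.
φr_n = 0.75 × 0.6 × 100 × (0.707 × 0.5) = 15.91 kip/in → adequate.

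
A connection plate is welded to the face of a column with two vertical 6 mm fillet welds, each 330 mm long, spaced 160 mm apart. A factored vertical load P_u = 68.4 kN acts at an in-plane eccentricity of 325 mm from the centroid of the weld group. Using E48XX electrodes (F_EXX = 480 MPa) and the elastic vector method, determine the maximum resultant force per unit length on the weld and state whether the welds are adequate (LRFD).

f_max ≈ 454 N/mm; adequate

Total weld length L_w = 660 mm. Treat welds as unit-width lines.
Polar moment about centroid: J = 2[d³/12 + d(b/2)²] = 2[330³/12 + 330×80²] = 10210000 mm³.
Direct shear f_v = P/L_w = 68.4×10³ / 660 = 103.6 N/mm (vertical).
Torsion M = P·e = 68.4×10³ × 325 = 22230000 N·mm.
Critical point at (x, y) = (80, 165) from centroid. f_tx = M·y/J = 359.1 N/mm; f_ty = M·x/J = 174.1 N/mm.
Resultant f_max = √[f_tx² + (f_v + f_ty)²] = √[359.1² + (103.6 + 174.1)²] = 454 N/mm.
Capacity per unit length: φr_n = 0.75 × 0.6 × 480 × (0.707 × 6) = 916.3 N/mm.
454 ≤ 916.3 → adequate.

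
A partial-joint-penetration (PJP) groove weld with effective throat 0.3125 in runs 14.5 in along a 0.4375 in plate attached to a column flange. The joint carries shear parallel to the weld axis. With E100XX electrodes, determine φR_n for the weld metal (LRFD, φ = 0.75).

φR_n ≈ 204 kips

E100XX → F_EXX = 100 ksi.
Effective throat (given) t_e = 0.3125 in.
A_we = 0.3125 × 14.5 = 4.531 in².
F_nw = 0.6 F_EXX = 60 ksi.
φR_n = 0.75 × 60 × 4.531 = 203.9 kips.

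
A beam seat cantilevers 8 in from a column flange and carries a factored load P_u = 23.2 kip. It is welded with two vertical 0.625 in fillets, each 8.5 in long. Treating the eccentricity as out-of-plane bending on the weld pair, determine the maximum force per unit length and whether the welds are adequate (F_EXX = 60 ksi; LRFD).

f_max ≈ 7.83 kip/in; adequate

L_w = 2 × 8.5 = 17 in; section modulus (unit throat) S = 2 × L²/6 = 24.08 in².
Direct shear f_v = P/L_w = 23.2/17 = 1.365 kip/in.
Moment M = P × e = 23.2 × 8 = 185.6 kip·in; bending f_b = M/S = 7.707 kip/in.
f_max = √(f_v² + f_b²) = √(1.365² + 7.707²) = 7.826 kip/in.
φr_n = 0.75 × 0.6 × 60 × (0.707 × 0.625) = 11.93 kip/in → adequate.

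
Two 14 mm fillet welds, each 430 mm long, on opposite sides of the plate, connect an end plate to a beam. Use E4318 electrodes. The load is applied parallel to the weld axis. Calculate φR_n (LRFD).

E43XX → F_EXX = 430 MPa.
Effective throat t_e = 0.707 × 14 = 9.898 mm.
Total length L = 860 mm; A_we = 9.898 × 860 = 8512 mm².
F_nw = 0.6 F_EXX = 0.6 × 430 = 258 MPa.
φR_n = 0.75 × 258 × 8512 × 10⁻³ = 1647 kN.

φR_n ≈ 1650 kN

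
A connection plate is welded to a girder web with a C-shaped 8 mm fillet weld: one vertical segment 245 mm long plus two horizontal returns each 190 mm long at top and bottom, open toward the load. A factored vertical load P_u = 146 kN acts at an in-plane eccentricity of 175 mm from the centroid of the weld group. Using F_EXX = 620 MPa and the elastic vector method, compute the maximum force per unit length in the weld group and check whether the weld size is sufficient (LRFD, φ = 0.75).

Total weld length L_w = 625 mm. Treat welds as unit-width lines.
Centroid: x̄ = 2×190×95 / 625 = 57.76 mm from the vertical weld.
Polar moment about centroid: J = I_x + I_y = [245³/12 + 2×190×122.5²] + [245×57.76² + 2(190³/12 + 190×37.24²)] = 9415000 mm³.
Direct shear f_v = P/L_w = 146×10³ / 625 = 233.6 N/mm (vertical).
Torsion M = P·e = 146×10³ × 175 = 25550000 N·mm.
Critical point at (x, y) = (132.2, 122.5) from centroid. f_tx = M·y/J = 332.4 N/mm; f_ty = M·x/J = 358.9 N/mm.
Resultant f_max = √[f_tx² + (f_v + f_ty)²] = √[332.4² + (233.6 + 358.9)²] = 679.3 N/mm.
Capacity per unit length: φr_n = 0.75 × 0.6 × 620 × (0.707 × 8) = 1578 N/mm.
679.3 ≤ 1578 → adequate.

f_max ≈ 679 N/mm; adequate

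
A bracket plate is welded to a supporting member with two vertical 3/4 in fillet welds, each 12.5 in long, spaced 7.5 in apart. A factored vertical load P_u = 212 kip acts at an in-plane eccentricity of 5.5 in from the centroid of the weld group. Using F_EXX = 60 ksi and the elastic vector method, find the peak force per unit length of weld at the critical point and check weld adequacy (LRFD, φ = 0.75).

f_max ≈ 18.4 kip/in; NOT adequate

Total weld length L_w = 25 in. Treat welds as unit-width lines.
Polar moment about centroid: J = 2[d³/12 + d(b/2)²] = 2[12.5³/12 + 12.5×3.75²] = 677.1 in³.
Direct shear f_v = P/L_w = 212 / 25 = 8.48 kip/in (vertical).
Torsion M = P·e = 212 × 5.5 = 1166 kip·in.
Critical point at (x, y) = (3.75, 6.25) from centroid. f_tx = M·y/J = 10.76 kip/in; f_ty = M·x/J = 6.458 kip/in.
Resultant f_max = √[f_tx² + (f_v + f_ty)²] = √[10.76² + (8.48 + 6.458)²] = 18.41 kip/in.
Capacity per unit length: φr_n = 0.75 × 0.6 × 60 × (0.707 × 0.75) = 14.32 kip/in.
18.41 > 14.32 → NOT adequate.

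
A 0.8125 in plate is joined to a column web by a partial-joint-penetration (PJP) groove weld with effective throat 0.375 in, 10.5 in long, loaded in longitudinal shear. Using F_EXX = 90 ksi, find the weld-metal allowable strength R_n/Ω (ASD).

Effective throat (given) t_e = 0.375 in.
A_we = 0.375 × 10.5 = 3.938 in².
F_nw = 0.6 F_EXX = 54 ksi.
R_n/Ω = (54 × 3.938) / 2.0 = 106.3 kip.

R_n/Ω ≈ 106 kip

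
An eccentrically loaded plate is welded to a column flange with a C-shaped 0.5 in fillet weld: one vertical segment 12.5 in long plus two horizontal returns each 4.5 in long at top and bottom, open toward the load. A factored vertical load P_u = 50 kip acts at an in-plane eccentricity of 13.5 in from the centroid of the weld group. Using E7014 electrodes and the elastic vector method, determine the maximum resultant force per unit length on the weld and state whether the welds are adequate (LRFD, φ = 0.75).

E70XX → F_EXX = 70 ksi.
Total weld length L_w = 21.5 in. Treat welds as unit-width lines.
Centroid: x̄ = 2×4.5×2.25 / 21.5 = 0.9419 in from the vertical weld.
Polar moment about centroid: J = I_x + I_y = [12.5³/12 + 2×4.5×6.25²] + [12.5×0.9419² + 2(4.5³/12 + 4.5×1.308²)] = 556 in³.
Direct shear f_v = P/L_w = 50 / 21.5 = 2.326 kip/in (vertical).
Torsion M = P·e = 50 × 13.5 = 675 kip·in.
Critical point at (x, y) = (3.558, 6.25) from centroid. f_tx = M·y/J = 7.588 kip/in; f_ty = M·x/J = 4.32 kip/in.
Resultant f_max = √[f_tx² + (f_v + f_ty)²] = √[7.588² + (2.326 + 4.32)²] = 10.09 kip/in.
Capacity per unit length: φr_n = 0.75 × 0.6 × 70 × (0.707 × 0.5) = 11.14 kip/in.
10.09 ≤ 11.14 → adequate.

f_max ≈ 10.1 kip/in; adequate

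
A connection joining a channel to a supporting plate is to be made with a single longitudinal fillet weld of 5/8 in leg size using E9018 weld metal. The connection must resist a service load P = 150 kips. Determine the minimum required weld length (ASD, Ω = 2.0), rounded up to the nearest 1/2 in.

E90XX → F_EXX = 90 ksi.
Throat t_e = 0.707 × 0.625 = 0.4419 in.
r_n/Ω = (0.6 × 90 × 0.4419) / 2.0 = 11.93 kip/in.
L_req = P / (r_n/Ω) = 150 / 11.93 = 12.57 in total.
Round up → use L = 13 in.

L = 13 in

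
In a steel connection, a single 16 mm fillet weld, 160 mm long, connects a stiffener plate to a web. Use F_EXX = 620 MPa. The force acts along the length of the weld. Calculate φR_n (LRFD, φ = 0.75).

φR_n ≈ 505 kN

Effective throat t_e = 0.707 × 16 = 11.31 mm.
Total length L = 160 mm; A_we = 11.31 × 160 = 1810 mm².
F_nw = 0.6 F_EXX = 0.6 × 620 = 372 MPa.
φR_n = 0.75 × 372 × 1810 × 10⁻³ = 505 kN.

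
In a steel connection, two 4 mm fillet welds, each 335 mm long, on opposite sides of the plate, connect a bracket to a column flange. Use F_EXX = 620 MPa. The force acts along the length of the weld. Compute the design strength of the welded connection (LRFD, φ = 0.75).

Effective throat t_e = 0.707 × 4 = 2.828 mm.
Total length L = 670 mm; A_we = 2.828 × 670 = 1895 mm².
F_nw = 0.6 F_EXX = 0.6 × 620 = 372 MPa.
φR_n = 0.75 × 372 × 1895 × 10⁻³ = 528.6 kN.

φR_n ≈ 529 kN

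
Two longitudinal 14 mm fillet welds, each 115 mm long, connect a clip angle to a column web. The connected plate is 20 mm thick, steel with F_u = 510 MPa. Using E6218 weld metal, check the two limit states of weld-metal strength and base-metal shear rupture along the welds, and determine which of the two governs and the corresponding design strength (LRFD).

φR_n ≈ 635 kN (weld metal governs)

E62XX → F_EXX = 620 MPa.
t_e = 0.707 × 14 = 9.898 mm; L = 230 mm.
Weld metal: φR_n = 0.75 × 0.6 × 620 × 9.898 × 230 × 10⁻³ = 635.2 kN.
Base metal (shear rupture): φR_n = 0.75 × 0.6 × 510 × 20 × 230 × 10⁻³ = 1056 kN.
Governing: weld metal.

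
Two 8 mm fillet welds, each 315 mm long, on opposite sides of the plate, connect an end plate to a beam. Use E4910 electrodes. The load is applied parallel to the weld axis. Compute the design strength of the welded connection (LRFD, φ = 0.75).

φR_n ≈ 786 kN

E49XX → F_EXX = 490 MPa.
Effective throat t_e = 0.707 × 8 = 5.656 mm.
Total length L = 630 mm; A_we = 5.656 × 630 = 3563 mm².
F_nw = 0.6 F_EXX = 0.6 × 490 = 294 MPa.
φR_n = 0.75 × 294 × 3563 × 10⁻³ = 785.7 kN.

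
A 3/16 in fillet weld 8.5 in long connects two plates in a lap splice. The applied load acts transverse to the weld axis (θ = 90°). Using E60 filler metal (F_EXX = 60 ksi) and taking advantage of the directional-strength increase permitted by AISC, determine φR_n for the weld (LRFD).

φR_n ≈ 45.6 kip

t_e = 0.707 × 0.1875 = 0.1326 in; A_we = 0.1326 × 8.5 = 1.127 in².
Directional factor: 1.0 + 0.5 sin^1.5(90°) = 1.5.
F_nw = 0.6 × 60 × 1.5 = 54 ksi.
φR_n = 0.75 × 54 × 1.127 = 45.63 kip.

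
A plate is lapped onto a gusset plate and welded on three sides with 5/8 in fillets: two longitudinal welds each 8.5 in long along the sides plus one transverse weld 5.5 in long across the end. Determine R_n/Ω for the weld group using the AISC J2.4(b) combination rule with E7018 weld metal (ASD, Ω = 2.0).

E70XX → F_EXX = 70 ksi.
t_e = 0.707 × 0.625 = 0.4419 in.
R_nwl = 0.6 × 70 × 0.4419 × 17 = 315.5 kips (longitudinal, 2 welds).
R_nwt = 0.6 × 70 × 0.4419 × 5.5 = 102.1 kips (transverse, base value).
(i) R_nwl + R_nwt = 417.6 kips; (ii) 0.85 R_nwl + 1.5 R_nwt = 421.3 kips.
R_n = max = 421.3 kips [governs: (ii)]; R_n/Ω = 210.6 kips.

R_n/Ω ≈ 211 kips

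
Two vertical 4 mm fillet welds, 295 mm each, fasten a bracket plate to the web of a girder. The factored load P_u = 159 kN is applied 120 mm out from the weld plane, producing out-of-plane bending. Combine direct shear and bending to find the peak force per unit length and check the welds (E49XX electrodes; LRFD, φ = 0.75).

f_max ≈ 711 N/mm; NOT adequate

E49XX → F_EXX = 490 MPa.
L_w = 2 × 295 = 590 mm; section modulus (unit throat) S = 2 × L²/6 = 29010 mm².
Direct shear f_v = P/L_w = 159×10³/590 = 269.5 N/mm.
Moment M = P × e = 159×10³ × 120 = 19080000 N·mm; bending f_b = M/S = 657.7 N/mm.
f_max = √(f_v² + f_b²) = √(269.5² + 657.7²) = 710.8 N/mm.
φr_n = 0.75 × 0.6 × 490 × (0.707 × 4) = 623.6 N/mm → NOT adequate.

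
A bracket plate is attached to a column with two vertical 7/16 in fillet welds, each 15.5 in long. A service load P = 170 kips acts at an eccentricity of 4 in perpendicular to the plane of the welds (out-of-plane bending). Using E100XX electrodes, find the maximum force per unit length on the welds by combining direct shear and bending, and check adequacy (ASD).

f_max ≈ 10.1 kip/in; NOT adequate

E100XX → F_EXX = 100 ksi.
L_w = 2 × 15.5 = 31 in; section modulus (unit throat) S = 2 × L²/6 = 80.08 in².
Direct shear f_v = P/L_w = 170/31 = 5.484 kip/in.
Moment M = P × e = 170 × 4 = 680 kip·in; bending f_b = M/S = 8.491 kip/in.
f_max = √(f_v² + f_b²) = √(5.484² + 8.491²) = 10.11 kip/in.
r_n/Ω = (1/2.0) × 0.6 × 100 × (0.707 × 0.4375) = 9.279 kip/in → NOT adequate.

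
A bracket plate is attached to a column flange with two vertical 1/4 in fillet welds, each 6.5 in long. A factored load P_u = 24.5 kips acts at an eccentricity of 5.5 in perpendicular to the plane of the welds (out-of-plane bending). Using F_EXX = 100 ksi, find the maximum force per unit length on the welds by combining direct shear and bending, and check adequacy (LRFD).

f_max ≈ 9.75 kip/in; NOT adequate

L_w = 2 × 6.5 = 13 in; section modulus (unit throat) S = 2 × L²/6 = 14.08 in².
Direct shear f_v = P/L_w = 24.5/13 = 1.885 kip/in.
Moment M = P × e = 24.5 × 5.5 = 134.75 kip·in; bending f_b = M/S = 9.568 kip/in.
f_max = √(f_v² + f_b²) = √(1.885² + 9.568²) = 9.752 kip/in.
φr_n = 0.75 × 0.6 × 100 × (0.707 × 0.25) = 7.954 kip/in → NOT adequate.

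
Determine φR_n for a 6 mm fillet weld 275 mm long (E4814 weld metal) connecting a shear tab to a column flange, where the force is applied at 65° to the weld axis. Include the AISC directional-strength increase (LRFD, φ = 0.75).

E48XX → F_EXX = 480 MPa.
t_e = 0.707 × 6 = 4.242 mm; A_we = 4.242 × 275 = 1167 mm².
Directional factor: 1.0 + 0.5 sin^1.5(65°) = 1.431.
F_nw = 0.6 × 480 × 1.431 = 412.2 MPa.
φR_n = 0.75 × 412.2 × 1167 × 10⁻³ = 360.7 kN.

φR_n ≈ 361 kN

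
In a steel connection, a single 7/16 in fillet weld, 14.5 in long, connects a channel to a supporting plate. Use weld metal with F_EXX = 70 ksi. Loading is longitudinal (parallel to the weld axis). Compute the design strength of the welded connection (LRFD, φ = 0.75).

Effective throat t_e = 0.707 × 0.4375 = 0.3093 in.
Total length L = 14.5 in; A_we = 0.3093 × 14.5 = 4.485 in².
F_nw = 0.6 F_EXX = 0.6 × 70 = 42 ksi.
φR_n = 0.75 × 42 × 4.485 = 141.3 kips.

φR_n ≈ 141 kips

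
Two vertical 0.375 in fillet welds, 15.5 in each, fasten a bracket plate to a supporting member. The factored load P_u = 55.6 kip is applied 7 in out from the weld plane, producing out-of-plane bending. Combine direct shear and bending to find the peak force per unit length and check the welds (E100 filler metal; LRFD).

f_max ≈ 5.18 kip/in; adequate

E100XX → F_EXX = 100 ksi.
L_w = 2 × 15.5 = 31 in; section modulus (unit throat) S = 2 × L²/6 = 80.08 in².
Direct shear f_v = P/L_w = 55.6/31 = 1.794 kip/in.
Moment M = P × e = 55.6 × 7 = 389.2 kip·in; bending f_b = M/S = 4.86 kip/in.
f_max = √(f_v² + f_b²) = √(1.794² + 4.86²) = 5.18 kip/in.
φr_n = 0.75 × 0.6 × 100 × (0.707 × 0.375) = 11.93 kip/in → adequate.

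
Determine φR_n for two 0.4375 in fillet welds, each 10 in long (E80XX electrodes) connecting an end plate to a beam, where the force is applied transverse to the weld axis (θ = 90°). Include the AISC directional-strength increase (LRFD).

E80XX → F_EXX = 80 ksi.
t_e = 0.707 × 0.4375 = 0.3093 in; A_we = 0.3093 × 20 = 6.186 in².
Directional factor: 1.0 + 0.5 sin^1.5(90°) = 1.5.
F_nw = 0.6 × 80 × 1.5 = 72 ksi.
φR_n = 0.75 × 72 × 6.186 = 334.1 kip.

φR_n ≈ 334 kip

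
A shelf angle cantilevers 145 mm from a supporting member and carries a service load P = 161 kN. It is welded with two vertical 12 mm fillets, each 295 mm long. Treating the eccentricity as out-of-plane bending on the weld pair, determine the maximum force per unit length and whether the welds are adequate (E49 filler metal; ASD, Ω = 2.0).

E49XX → F_EXX = 490 MPa.
L_w = 2 × 295 = 590 mm; section modulus (unit throat) S = 2 × L²/6 = 29010 mm².
Direct shear f_v = P/L_w = 161×10³/590 = 272.9 N/mm.
Moment M = P × e = 161×10³ × 145 = 23345000 N·mm; bending f_b = M/S = 804.8 N/mm.
f_max = √(f_v² + f_b²) = √(272.9² + 804.8²) = 849.8 N/mm.
r_n/Ω = (1/2.0) × 0.6 × 490 × (0.707 × 12) = 1247 N/mm → adequate.

f_max ≈ 850 N/mm; adequate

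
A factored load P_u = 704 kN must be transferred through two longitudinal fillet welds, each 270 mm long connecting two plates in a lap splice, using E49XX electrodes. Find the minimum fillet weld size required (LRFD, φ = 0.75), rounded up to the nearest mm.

w = 9 mm

E49XX → F_EXX = 490 MPa.
Total weld length L = 540 mm.
Required throat t_e = P_u / (φ × 0.6 F_EXX × L) = 704 / (0.75 × 0.6 × 490 × 540 × 10⁻³) = 5.912 mm.
Required leg w = t_e / 0.707 = 8.363 mm → use 9 mm.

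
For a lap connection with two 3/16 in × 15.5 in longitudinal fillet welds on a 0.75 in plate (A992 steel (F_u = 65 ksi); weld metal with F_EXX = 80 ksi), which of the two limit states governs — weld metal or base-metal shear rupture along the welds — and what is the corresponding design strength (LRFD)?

φR_n ≈ 148 kips (weld metal governs)

t_e = 0.707 × 0.1875 = 0.1326 in; L = 31 in.
Weld metal: φR_n = 0.75 × 0.6 × 80 × 0.1326 × 31 = 147.9 kips.
Base metal (shear rupture): φR_n = 0.75 × 0.6 × 65 × 0.75 × 31 = 680.1 kips.
Governing: weld metal.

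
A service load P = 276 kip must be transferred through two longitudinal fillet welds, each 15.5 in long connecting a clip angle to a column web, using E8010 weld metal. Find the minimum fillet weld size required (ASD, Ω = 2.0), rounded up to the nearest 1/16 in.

E80XX → F_EXX = 80 ksi.
Total weld length L = 31 in.
Required throat t_e = P × Ω / (0.6 F_EXX × L) = 276 × 2.0 / (0.6 × 80 × 31) = 0.371 in.
Required leg w = t_e / 0.707 = 0.5247 in → use 9/16 in.

w = 9/16 in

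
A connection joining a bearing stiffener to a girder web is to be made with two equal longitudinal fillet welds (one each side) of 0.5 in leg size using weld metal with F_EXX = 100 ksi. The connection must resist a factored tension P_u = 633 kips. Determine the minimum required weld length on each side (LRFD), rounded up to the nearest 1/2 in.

Throat t_e = 0.707 × 0.5 = 0.3535 in.
φr_n = 0.75 × 0.6 × 100 × 0.3535 = 15.91 kips/in.
L_req = P_u / φr_n = 633 / 15.91 = 39.79 in total.
Per side: 39.79 / 2 = 19.9 in.
Round up → use L = 20 in on each side.

L = 20 in on each side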